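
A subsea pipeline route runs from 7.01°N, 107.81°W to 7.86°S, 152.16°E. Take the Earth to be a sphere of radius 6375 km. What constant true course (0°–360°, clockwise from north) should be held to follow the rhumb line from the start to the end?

Δψ = ln[tan(π/4+φ₂/2)/tan(π/4+φ₁/2)] = -0.2603
Δλ = -1.7459 rad (taken the short way round)
course = atan2(Δλ, Δψ) = 261.52°

261.5°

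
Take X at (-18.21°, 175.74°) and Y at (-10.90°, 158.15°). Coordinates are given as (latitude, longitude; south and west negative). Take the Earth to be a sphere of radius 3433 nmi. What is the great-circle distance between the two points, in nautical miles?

Haversine: a = sin²(Δφ/2)+cos φ₁ cos φ₂ sin²(Δλ/2) = 0.02587;  σ = 2·atan2(√a,√(1−a))
σ = 18.512° → d = Rσ = 3433·0.32309 = 1109 nmi

1109 nmi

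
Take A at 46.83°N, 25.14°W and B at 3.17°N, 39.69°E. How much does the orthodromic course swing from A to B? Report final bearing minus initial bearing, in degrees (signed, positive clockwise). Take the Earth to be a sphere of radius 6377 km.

Initial bearing θ₁ = atan2(sin Δλ cos φ₂, cos φ₁ sin φ₂ − sin φ₁ cos φ₂ cos Δλ) = 106.74°
Final bearing θ₂ = (initial bearing from the destination back to the start) + 180° = 138.99°
Δθ = θ₂ − θ₁ = +32.2°

+32.2°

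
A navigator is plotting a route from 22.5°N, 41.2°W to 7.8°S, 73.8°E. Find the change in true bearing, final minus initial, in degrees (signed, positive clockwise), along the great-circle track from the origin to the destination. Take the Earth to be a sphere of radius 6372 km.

At departure: θ₁ = atan2(sin Δλ cos φ₂, cos φ₁ sin φ₂ − sin φ₁ cos φ₂ cos Δλ) = 87.78°
At arrival: θ₂ = atan2(sin Δλ cos φ₁, −cos φ₂ sin φ₁ + sin φ₂ cos φ₁ cos Δλ) = 111.28°
Δθ = θ₂ − θ₁ = +23.5°

+23.5°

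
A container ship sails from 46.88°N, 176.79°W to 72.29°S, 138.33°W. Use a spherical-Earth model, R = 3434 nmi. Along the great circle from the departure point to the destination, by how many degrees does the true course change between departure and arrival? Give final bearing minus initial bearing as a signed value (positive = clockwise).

At departure: θ₁ = atan2(sin Δλ cos φ₂, cos φ₁ sin φ₂ − sin φ₁ cos φ₂ cos Δλ) = 167.08°
At arrival: θ₂ = atan2(sin Δλ cos φ₁, −cos φ₂ sin φ₁ + sin φ₂ cos φ₁ cos Δλ) = 149.85°
Δθ = θ₂ − θ₁ = -17.2°

-17.2°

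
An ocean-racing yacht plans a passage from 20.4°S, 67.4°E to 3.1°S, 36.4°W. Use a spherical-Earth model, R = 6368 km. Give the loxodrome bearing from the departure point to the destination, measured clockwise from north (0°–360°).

279.7°

Δψ = ln[tan(π/4+φ₂/2)/tan(π/4+φ₁/2)] = +0.3097
Δλ = -1.8117 rad (taken the short way round)
course = atan2(Δλ, Δψ) = 279.70°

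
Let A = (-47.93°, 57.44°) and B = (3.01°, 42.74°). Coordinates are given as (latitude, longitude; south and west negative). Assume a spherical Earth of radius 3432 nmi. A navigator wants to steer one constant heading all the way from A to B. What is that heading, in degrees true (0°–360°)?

345.7°

Meridional parts: M(φ₁)=-0.9556, M(φ₂)=+0.0526 → ΔM = +1.0082;  Δλ = -0.2566 rad
tan C = Δλ / ΔM = -0.2545 → C = 345.72°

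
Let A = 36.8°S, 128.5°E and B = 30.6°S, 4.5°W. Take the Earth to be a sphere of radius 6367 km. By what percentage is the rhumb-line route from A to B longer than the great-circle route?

11.3%

Great circle: σ = 1.7367 rad → d_gc = Rσ = 11057.4 km
Rhumb: Δφ = +0.1082, Δλ = -2.3213, Δψ = +0.1302, q = Δφ/Δψ = 0.8312 → d_rh = R√(Δφ²+q²Δλ²) = 12303.9 km
Excess = (12303.9 − 11057.4) / 11057.4 = 1246.5 / 11057.4 = 11.27% ≈ 11.3%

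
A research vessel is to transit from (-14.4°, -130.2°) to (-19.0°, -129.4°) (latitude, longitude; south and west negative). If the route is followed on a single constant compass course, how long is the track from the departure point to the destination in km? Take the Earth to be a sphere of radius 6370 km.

518 km

Rhumb course C = atan2(Δλ, Δψ) with Δψ = ln[tan(π/4+φ₂/2)/tan(π/4+φ₁/2)] = -0.0838, Δλ = +0.0140 → C = 170.55°
d = R·|Δφ| / |cos C| = 6370·0.08029 / 0.98642 = 518 km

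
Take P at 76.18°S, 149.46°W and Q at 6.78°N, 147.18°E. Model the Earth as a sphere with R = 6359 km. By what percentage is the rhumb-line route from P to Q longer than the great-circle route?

2.4%

Great circle: σ = 1.5791 rad → d_gc = Rσ = 10041.4 km
Rhumb: Δφ = +1.4479, Δλ = -1.1058, Δψ = +2.2290, q = Δφ/Δψ = 0.6496 → d_rh = R√(Δφ²+q²Δλ²) = 10278.2 km
Excess = (10278.2 − 10041.4) / 10041.4 = 236.8 / 10041.4 = 2.36% ≈ 2.4%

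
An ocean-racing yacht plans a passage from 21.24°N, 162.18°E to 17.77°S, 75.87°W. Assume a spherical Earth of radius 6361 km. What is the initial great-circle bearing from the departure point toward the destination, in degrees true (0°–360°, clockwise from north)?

θ = atan2( sin Δλ·cos φ₂ ,  cos φ₁ sin φ₂ − sin φ₁ cos φ₂ cos Δλ )
  = atan2(+0.8080, -0.1019) = 97.19°

97.2°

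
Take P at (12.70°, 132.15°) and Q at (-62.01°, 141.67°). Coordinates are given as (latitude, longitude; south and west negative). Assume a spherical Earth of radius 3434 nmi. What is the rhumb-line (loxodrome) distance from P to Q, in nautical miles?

Δψ = ln[tan(π/4+φ₂/2)/tan(π/4+φ₁/2)] = -1.6129;  Δφ = -1.3039 rad,  Δλ = +0.1662 rad
q = Δφ/Δψ = 0.8085
d = R·√(Δφ² + q²Δλ²) = 3434·1.31084 = 4501 nmi

4501 nmi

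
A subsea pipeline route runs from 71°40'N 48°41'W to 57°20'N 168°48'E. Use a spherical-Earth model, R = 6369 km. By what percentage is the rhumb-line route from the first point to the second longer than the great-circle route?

27.0%

Great circle: σ = 0.8441 rad → d_gc = Rσ = 5376.33 km
Rhumb: Δφ = -0.2502, Δλ = -2.4874, Δψ = -0.5967, q = Δφ/Δψ = 0.4193 → d_rh = R√(Δφ²+q²Δλ²) = 6830.57 km
Excess = (6830.57 − 5376.33) / 5376.33 = 1454.24 / 5376.33 = 27.049% ≈ 27.0%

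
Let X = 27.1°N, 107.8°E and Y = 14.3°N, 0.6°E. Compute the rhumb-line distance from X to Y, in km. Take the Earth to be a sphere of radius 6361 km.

Δψ = ln[tan(π/4+φ₂/2)/tan(π/4+φ₁/2)] = -0.2395;  Δφ = -0.2234 rad,  Δλ = -1.8710 rad
q = Δφ/Δψ = 0.9329
d = R·√(Δφ² + q²Δλ²) = 6361·1.75976 = 11194 km

11194 km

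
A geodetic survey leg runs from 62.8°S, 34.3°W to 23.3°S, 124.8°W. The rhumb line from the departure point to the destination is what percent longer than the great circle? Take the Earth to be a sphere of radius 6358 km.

Great circle: σ = 1.2152 rad → d_gc = Rσ = 7726.3 km
Rhumb: Δφ = +0.6894, Δλ = -1.5795, Δψ = +1.0008, q = Δφ/Δψ = 0.6889 → d_rh = R√(Δφ²+q²Δλ²) = 8189.8 km
Excess = (8189.8 − 7726.3) / 7726.3 = 463.5 / 7726.3 = 6.00% ≈ 6.0%

6.0%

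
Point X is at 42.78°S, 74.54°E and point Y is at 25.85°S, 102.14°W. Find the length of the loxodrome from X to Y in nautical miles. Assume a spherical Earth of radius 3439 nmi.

Rhumb course C = atan2(Δλ, Δψ) with Δψ = ln[tan(π/4+φ₂/2)/tan(π/4+φ₁/2)] = +0.3603, Δλ = -3.0836 → C = 276.66°
d = R·|Δφ| / |cos C| = 3439·0.29548 / 0.11605 = 8756 nmi

8756 nmi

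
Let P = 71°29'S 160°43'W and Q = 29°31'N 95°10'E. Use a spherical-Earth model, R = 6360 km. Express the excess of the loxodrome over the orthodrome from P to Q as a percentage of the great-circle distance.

4.3%

Great circle: σ = 2.1348 rad → d_gc = Rσ = 13577.3 km
Rhumb: Δφ = +1.7628, Δλ = -1.8172, Δψ = +2.3535, q = Δφ/Δψ = 0.7490 → d_rh = R√(Δφ²+q²Δλ²) = 14164.2 km
Excess = (14164.2 − 13577.3) / 13577.3 = 586.9 / 13577.3 = 4.32% ≈ 4.3%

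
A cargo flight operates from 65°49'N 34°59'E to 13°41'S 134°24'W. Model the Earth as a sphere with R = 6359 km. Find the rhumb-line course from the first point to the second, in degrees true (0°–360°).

238.9°

Δψ = ln[tan(π/4+φ₂/2)/tan(π/4+φ₁/2)] = -1.7818
Δλ = -2.9563 rad (taken the short way round)
course = atan2(Δλ, Δψ) = 238.92°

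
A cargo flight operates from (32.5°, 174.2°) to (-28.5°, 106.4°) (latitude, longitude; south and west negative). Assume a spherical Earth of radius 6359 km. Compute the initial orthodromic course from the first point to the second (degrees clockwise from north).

N = sin Δλ·cos φ₂ = -0.8137;  D = cos φ₁ sin φ₂ − sin φ₁ cos φ₂ cos Δλ = -0.5808
initial course = atan2(N, D) = 234.48°

234.5°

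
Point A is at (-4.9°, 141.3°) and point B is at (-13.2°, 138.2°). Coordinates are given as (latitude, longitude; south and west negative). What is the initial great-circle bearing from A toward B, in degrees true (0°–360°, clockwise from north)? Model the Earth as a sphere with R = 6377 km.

200.0°

θ = atan2( sin Δλ·cos φ₂ ,  cos φ₁ sin φ₂ − sin φ₁ cos φ₂ cos Δλ )
  = atan2(-0.0526, -0.1445) = 200.02°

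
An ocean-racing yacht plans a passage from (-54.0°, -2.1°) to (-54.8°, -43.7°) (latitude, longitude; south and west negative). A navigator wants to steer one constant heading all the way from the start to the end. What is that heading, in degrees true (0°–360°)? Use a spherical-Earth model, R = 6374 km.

268.1°

Meridional parts: M(φ₁)=-1.1242, M(φ₂)=-1.1482 → ΔM = -0.0240;  Δλ = -0.7261 rad
tan C = Δλ / ΔM = +30.2692 → C = 268.11°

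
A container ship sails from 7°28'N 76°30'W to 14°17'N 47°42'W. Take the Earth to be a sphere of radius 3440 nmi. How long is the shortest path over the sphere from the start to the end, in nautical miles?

cos σ = sin φ₁ sin φ₂ + cos φ₁ cos φ₂ cos Δλ
      = sin(7.47°)sin(14.28°) + cos(7.47°)cos(14.28°)cos(28.80°) = 0.8741
σ = 29.064° → d = Rσ = 3440·0.50726 = 1745 nmi

1745 nmi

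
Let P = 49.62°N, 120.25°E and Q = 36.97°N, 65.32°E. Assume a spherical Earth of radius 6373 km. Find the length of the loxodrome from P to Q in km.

4640 km

Δψ = ln[tan(π/4+φ₂/2)/tan(π/4+φ₁/2)] = -0.3051;  Δφ = -0.2208 rad,  Δλ = -0.9587 rad
q = Δφ/Δψ = 0.7237
d = R·√(Δφ² + q²Δλ²) = 6373·0.72811 = 4640 km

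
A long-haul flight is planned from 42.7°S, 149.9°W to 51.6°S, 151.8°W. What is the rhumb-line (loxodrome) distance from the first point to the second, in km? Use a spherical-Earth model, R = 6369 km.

Δψ = ln[tan(π/4+φ₂/2)/tan(π/4+φ₁/2)] = -0.2292;  Δφ = -0.1553 rad,  Δλ = -0.0332 rad
q = Δφ/Δψ = 0.6778
d = R·√(Δφ² + q²Δλ²) = 6369·0.15695 = 1000 km

1000 km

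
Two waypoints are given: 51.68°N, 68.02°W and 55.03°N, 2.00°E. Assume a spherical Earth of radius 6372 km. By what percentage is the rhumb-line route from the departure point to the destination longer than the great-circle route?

4.4%

Great circle: σ = 0.7008 rad → d_gc = Rσ = 4465.36 km
Rhumb: Δφ = +0.0585, Δλ = +1.2221, Δψ = +0.0980, q = Δφ/Δψ = 0.5965 → d_rh = R√(Δφ²+q²Δλ²) = 4659.63 km
Excess = (4659.63 − 4465.36) / 4465.36 = 194.27 / 4465.36 = 4.351% ≈ 4.4%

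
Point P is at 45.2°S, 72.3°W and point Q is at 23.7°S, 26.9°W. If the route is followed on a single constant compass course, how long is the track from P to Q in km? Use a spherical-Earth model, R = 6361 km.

4752 km

Rhumb course C = atan2(Δλ, Δψ) with Δψ = ln[tan(π/4+φ₂/2)/tan(π/4+φ₁/2)] = +0.4603, Δλ = +0.7924 → C = 59.84°
d = R·|Δφ| / |cos C| = 6361·0.37525 / 0.50235 = 4752 km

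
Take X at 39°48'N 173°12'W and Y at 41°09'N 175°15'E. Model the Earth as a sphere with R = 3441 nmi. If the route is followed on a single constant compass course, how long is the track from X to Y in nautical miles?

Δψ = ln[tan(π/4+φ₂/2)/tan(π/4+φ₁/2)] = +0.0310;  Δφ = +0.0236 rad,  Δλ = -0.2016 rad
q = Δφ/Δψ = 0.7606
d = R·√(Δφ² + q²Δλ²) = 3441·0.15513 = 534 nmi

534 nmi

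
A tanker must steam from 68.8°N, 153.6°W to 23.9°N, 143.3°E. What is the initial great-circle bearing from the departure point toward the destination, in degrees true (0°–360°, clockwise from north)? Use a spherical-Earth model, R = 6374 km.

253.7°

N = sin Δλ·cos φ₂ = -0.8153;  D = cos φ₁ sin φ₂ − sin φ₁ cos φ₂ cos Δλ = -0.2391
initial course = atan2(N, D) = 253.65°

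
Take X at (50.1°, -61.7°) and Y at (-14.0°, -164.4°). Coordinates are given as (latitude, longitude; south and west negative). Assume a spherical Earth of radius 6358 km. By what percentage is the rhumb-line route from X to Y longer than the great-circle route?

Great circle: σ = 1.8991 rad → d_gc = Rσ = 12074.4 km
Rhumb: Δφ = -1.1188, Δλ = -1.7925, Δψ = -1.2602, q = Δφ/Δψ = 0.8877 → d_rh = R√(Δφ²+q²Δλ²) = 12367.4 km
Excess = (12367.4 − 12074.4) / 12074.4 = 293.0 / 12074.4 = 2.43% ≈ 2.4%

2.4%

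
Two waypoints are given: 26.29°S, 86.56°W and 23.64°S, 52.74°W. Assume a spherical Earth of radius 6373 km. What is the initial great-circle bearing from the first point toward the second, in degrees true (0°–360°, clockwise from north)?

92.5°

N = sin Δλ·cos φ₂ = +0.5099;  D = cos φ₁ sin φ₂ − sin φ₁ cos φ₂ cos Δλ = -0.0224
initial course = atan2(N, D) = 92.52°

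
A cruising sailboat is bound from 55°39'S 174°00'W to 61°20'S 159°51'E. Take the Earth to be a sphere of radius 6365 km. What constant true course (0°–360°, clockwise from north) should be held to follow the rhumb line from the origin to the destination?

247.4°

Meridional parts: M(φ₁)=-1.1742, M(φ₂)=-1.3645 → ΔM = -0.1903;  Δλ = -0.4564 rad
tan C = Δλ / ΔM = +2.3984 → C = 247.37°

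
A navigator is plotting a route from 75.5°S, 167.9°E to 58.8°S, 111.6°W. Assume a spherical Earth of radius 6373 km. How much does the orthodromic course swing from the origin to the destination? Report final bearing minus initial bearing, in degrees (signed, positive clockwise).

-76.5°

Initial bearing θ₁ = atan2(sin Δλ cos φ₂, cos φ₁ sin φ₂ − sin φ₁ cos φ₂ cos Δλ) = 104.42°
Final bearing θ₂ = (initial bearing from the destination back to the start) + 180° = 27.91°
Δθ = θ₂ − θ₁ = -76.5°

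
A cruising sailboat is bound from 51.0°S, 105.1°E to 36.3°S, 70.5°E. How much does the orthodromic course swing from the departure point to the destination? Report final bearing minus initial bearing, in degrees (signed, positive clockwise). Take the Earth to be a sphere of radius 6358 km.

+24.5°

At departure: θ₁ = atan2(sin Δλ cos φ₂, cos φ₁ sin φ₂ − sin φ₁ cos φ₂ cos Δλ) = 287.35°
At arrival: θ₂ = atan2(sin Δλ cos φ₁, −cos φ₂ sin φ₁ + sin φ₂ cos φ₁ cos Δλ) = 311.81°
Δθ = θ₂ − θ₁ = +24.5°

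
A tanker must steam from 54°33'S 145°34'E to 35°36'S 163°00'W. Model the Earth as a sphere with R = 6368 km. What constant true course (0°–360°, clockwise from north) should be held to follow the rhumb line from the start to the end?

62.1°

Δψ = ln[tan(π/4+φ₂/2)/tan(π/4+φ₁/2)] = +0.4749
Δλ = +0.8977 rad (taken the short way round)
course = atan2(Δλ, Δψ) = 62.12°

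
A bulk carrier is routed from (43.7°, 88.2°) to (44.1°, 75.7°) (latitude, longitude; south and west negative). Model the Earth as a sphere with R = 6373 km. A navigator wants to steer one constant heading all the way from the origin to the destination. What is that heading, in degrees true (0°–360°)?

272.5°

Δψ = ln[tan(π/4+φ₂/2)/tan(π/4+φ₁/2)] = +0.0097
Δλ = -0.2182 rad (taken the short way round)
course = atan2(Δλ, Δψ) = 272.54°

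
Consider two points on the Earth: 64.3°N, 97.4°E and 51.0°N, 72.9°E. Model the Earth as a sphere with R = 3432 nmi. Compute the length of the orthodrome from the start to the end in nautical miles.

1105 nmi

Haversine: a = sin²(Δφ/2)+cos φ₁ cos φ₂ sin²(Δλ/2) = 0.02570;  σ = 2·atan2(√a,√(1−a))
σ = 18.449° → d = Rσ = 3432·0.32199 = 1105 nmi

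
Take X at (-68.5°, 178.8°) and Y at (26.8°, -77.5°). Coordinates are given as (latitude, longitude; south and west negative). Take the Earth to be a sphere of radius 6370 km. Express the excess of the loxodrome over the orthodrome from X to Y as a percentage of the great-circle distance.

4.0%

Great circle: σ = 2.0909 rad → d_gc = Rσ = 13319.1 km
Rhumb: Δφ = +1.6633, Δλ = +1.8099, Δψ = +2.1473, q = Δφ/Δψ = 0.7746 → d_rh = R√(Δφ²+q²Δλ²) = 13856.8 km
Excess = (13856.8 − 13319.1) / 13319.1 = 537.7 / 13319.1 = 4.04% ≈ 4.0%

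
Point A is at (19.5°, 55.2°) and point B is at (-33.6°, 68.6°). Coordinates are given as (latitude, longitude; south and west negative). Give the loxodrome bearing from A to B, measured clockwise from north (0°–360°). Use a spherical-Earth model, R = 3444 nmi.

166.4°

Meridional parts: M(φ₁)=+0.3471, M(φ₂)=-0.6233 → ΔM = -0.9704;  Δλ = +0.2339 rad
tan C = Δλ / ΔM = -0.2410 → C = 166.45°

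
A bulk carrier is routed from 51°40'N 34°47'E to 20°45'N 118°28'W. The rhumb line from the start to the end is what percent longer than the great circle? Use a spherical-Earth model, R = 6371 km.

Great circle: σ = 1.8132 rad → d_gc = Rσ = 11551.8 km
Rhumb: Δφ = -0.5396, Δλ = -2.6747, Δψ = -0.6864, q = Δφ/Δψ = 0.7861 → d_rh = R√(Δφ²+q²Δλ²) = 13830.1 km
Excess = (13830.1 − 11551.8) / 11551.8 = 2278.3 / 11551.8 = 19.72% ≈ 19.7%

19.7%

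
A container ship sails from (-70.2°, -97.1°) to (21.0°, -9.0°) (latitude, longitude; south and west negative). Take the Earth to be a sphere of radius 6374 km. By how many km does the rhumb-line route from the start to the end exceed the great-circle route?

Great circle: cos σ = sin φ₁ sin φ₂ + cos φ₁ cos φ₂ cos Δλ,  σ = 1.9036 rad → d_gc = 12133.6 km
Rhumb line: Δψ = +2.1207, q = Δφ/Δψ = 0.7506, d_rh = R√(Δφ²+q²Δλ²) = 12532.0 km
Excess = 12532.0 − 12133.6 = 398.4 ≈ 398 km

398 km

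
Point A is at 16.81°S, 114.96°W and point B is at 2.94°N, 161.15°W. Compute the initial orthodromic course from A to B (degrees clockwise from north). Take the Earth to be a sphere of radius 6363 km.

289.1°

N = sin Δλ·cos φ₂ = -0.7207;  D = cos φ₁ sin φ₂ − sin φ₁ cos φ₂ cos Δλ = +0.2490
initial course = atan2(N, D) = 289.06°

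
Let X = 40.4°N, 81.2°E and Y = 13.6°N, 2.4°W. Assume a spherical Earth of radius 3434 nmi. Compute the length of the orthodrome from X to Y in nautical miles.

4580 nmi

Haversine: a = sin²(Δφ/2)+cos φ₁ cos φ₂ sin²(Δλ/2) = 0.38255;  σ = 2·atan2(√a,√(1−a))
σ = 76.414° → d = Rσ = 3434·1.33367 = 4580 nmi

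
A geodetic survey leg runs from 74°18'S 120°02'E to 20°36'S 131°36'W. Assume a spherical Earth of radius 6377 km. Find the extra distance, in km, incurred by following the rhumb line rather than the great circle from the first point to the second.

861 km

Great circle: cos σ = sin φ₁ sin φ₂ + cos φ₁ cos φ₂ cos Δλ,  σ = 1.3089 rad → d_gc = 8346.9 km
Rhumb line: Δψ = +1.6139, q = Δφ/Δψ = 0.5807, d_rh = R√(Δφ²+q²Δλ²) = 9207.8 km
Excess = 9207.8 − 8346.9 = 860.9 ≈ 861 km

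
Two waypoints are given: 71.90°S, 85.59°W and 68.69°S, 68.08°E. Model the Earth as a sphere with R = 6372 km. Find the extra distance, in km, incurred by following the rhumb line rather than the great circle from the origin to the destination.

1497 km

Great circle: cos σ = sin φ₁ sin φ₂ + cos φ₁ cos φ₂ cos Δλ,  σ = 0.6692 rad → d_gc = 4264.0 km
Rhumb line: Δψ = +0.1665, q = Δφ/Δψ = 0.3364, d_rh = R√(Δφ²+q²Δλ²) = 5760.9 km
Excess = 5760.9 − 4264.0 = 1496.9 ≈ 1497 km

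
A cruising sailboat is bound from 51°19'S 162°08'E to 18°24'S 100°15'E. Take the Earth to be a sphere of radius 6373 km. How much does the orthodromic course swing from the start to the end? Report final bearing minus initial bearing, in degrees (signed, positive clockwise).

+39.3°

At departure: θ₁ = atan2(sin Δλ cos φ₂, cos φ₁ sin φ₂ − sin φ₁ cos φ₂ cos Δλ) = 280.28°
At arrival: θ₂ = atan2(sin Δλ cos φ₁, −cos φ₂ sin φ₁ + sin φ₂ cos φ₁ cos Δλ) = 319.60°
Δθ = θ₂ − θ₁ = +39.3°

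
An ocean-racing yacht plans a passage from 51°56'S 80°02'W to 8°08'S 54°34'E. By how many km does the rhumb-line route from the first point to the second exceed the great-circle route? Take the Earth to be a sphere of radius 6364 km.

Great circle: cos σ = sin φ₁ sin φ₂ + cos φ₁ cos φ₂ cos Δλ,  σ = 1.8936 rad → d_gc = 12050.6 km
Rhumb line: Δψ = +0.9218, q = Δφ/Δψ = 0.8293, d_rh = R√(Δφ²+q²Δλ²) = 13318.3 km
Excess = 13318.3 − 12050.6 = 1267.7 ≈ 1268 km

1268 km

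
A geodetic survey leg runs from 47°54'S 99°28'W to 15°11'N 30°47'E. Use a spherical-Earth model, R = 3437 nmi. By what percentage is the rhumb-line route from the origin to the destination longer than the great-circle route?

Great circle: σ = 2.2299 rad → d_gc = Rσ = 7664.1 nmi
Rhumb: Δφ = +1.1010, Δλ = +2.2733, Δψ = +1.2230, q = Δφ/Δψ = 0.9002 → d_rh = R√(Δφ²+q²Δλ²) = 7987.2 nmi
Excess = (7987.2 − 7664.1) / 7664.1 = 323.1 / 7664.1 = 4.22% ≈ 4.2%

4.2%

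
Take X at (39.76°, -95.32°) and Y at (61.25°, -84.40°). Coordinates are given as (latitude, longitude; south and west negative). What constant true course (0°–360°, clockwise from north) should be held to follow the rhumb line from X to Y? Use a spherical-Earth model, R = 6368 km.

Δψ = ln[tan(π/4+φ₂/2)/tan(π/4+φ₁/2)] = +0.6040
Δλ = +0.1906 rad (taken the short way round)
course = atan2(Δλ, Δψ) = 17.51°

17.5°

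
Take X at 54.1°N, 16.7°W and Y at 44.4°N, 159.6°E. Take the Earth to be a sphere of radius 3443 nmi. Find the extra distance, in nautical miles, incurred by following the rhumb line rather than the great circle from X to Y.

Great circle: cos σ = sin φ₁ sin φ₂ + cos φ₁ cos φ₂ cos Δλ,  σ = 1.4216 rad → d_gc = 4894.4 nmi
Rhumb line: Δψ = -0.2605, q = Δφ/Δψ = 0.6499, d_rh = R√(Δφ²+q²Δλ²) = 6909.4 nmi
Excess = 6909.4 − 4894.4 = 2015.0 ≈ 2015 nmi

2015 nmi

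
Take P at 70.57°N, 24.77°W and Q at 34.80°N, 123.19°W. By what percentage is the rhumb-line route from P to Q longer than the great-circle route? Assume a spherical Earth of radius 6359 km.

Great circle: σ = 1.0493 rad → d_gc = Rσ = 6672.2 km
Rhumb: Δφ = -0.6243, Δλ = -1.7178, Δψ = -1.1163, q = Δφ/Δψ = 0.5592 → d_rh = R√(Δφ²+q²Δλ²) = 7285.4 km
Excess = (7285.4 − 6672.2) / 6672.2 = 613.2 / 6672.2 = 9.19% ≈ 9.2%

9.2%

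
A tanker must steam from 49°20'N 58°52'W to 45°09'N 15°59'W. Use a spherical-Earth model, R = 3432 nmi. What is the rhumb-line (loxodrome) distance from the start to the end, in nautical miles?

Rhumb course C = atan2(Δλ, Δψ) with Δψ = ln[tan(π/4+φ₂/2)/tan(π/4+φ₁/2)] = -0.1076, Δλ = +0.7485 → C = 98.18°
d = R·|Δφ| / |cos C| = 3432·0.07301 / 0.14233 = 1761 nmi

1761 nmi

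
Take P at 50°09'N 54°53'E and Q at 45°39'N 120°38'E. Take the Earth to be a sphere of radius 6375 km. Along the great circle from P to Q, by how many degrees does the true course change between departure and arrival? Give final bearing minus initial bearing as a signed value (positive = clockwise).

Initial bearing θ₁ = atan2(sin Δλ cos φ₂, cos φ₁ sin φ₂ − sin φ₁ cos φ₂ cos Δλ) = 69.54°
Final bearing θ₂ = (initial bearing from the destination back to the start) + 180° = 120.81°
Δθ = θ₂ − θ₁ = +51.3°

+51.3°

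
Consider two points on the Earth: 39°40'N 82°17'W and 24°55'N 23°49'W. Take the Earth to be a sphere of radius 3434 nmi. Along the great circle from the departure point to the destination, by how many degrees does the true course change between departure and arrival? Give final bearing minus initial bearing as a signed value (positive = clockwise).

At departure: θ₁ = atan2(sin Δλ cos φ₂, cos φ₁ sin φ₂ − sin φ₁ cos φ₂ cos Δλ) = 88.40°
At arrival: θ₂ = atan2(sin Δλ cos φ₁, −cos φ₂ sin φ₁ + sin φ₂ cos φ₁ cos Δλ) = 121.96°
Δθ = θ₂ − θ₁ = +33.6°

+33.6°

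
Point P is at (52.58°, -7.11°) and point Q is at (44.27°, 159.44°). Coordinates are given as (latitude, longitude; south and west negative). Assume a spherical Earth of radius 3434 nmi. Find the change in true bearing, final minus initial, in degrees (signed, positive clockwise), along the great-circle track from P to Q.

Initial bearing θ₁ = atan2(sin Δλ cos φ₂, cos φ₁ sin φ₂ − sin φ₁ cos φ₂ cos Δλ) = 9.67°
Final bearing θ₂ = (initial bearing from the destination back to the start) + 180° = 171.80°
Δθ = θ₂ − θ₁ = +162.1°

+162.1°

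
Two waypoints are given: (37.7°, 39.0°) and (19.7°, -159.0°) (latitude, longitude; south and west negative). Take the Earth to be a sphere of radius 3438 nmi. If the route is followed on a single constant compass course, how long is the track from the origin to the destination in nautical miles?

Δψ = ln[tan(π/4+φ₂/2)/tan(π/4+φ₁/2)] = -0.3605;  Δφ = -0.3142 rad,  Δλ = +2.8274 rad
q = Δφ/Δψ = 0.8713
d = R·√(Δφ² + q²Δλ²) = 3438·2.48362 = 8539 nmi

8539 nmi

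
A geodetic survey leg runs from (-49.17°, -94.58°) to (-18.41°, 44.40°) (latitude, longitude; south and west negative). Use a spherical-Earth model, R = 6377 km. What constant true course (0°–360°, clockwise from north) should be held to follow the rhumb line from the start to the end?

Δψ = ln[tan(π/4+φ₂/2)/tan(π/4+φ₁/2)] = +0.6613
Δλ = +2.4257 rad (taken the short way round)
course = atan2(Δλ, Δψ) = 74.75°

74.7°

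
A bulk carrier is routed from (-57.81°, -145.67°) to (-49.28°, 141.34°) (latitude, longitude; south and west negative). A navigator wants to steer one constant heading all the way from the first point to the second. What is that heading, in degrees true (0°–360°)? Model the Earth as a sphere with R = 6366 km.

281.2°

Meridional parts: M(φ₁)=-1.2429, M(φ₂)=-0.9913 → ΔM = +0.2516;  Δλ = -1.2739 rad
tan C = Δλ / ΔM = -5.0624 → C = 281.17°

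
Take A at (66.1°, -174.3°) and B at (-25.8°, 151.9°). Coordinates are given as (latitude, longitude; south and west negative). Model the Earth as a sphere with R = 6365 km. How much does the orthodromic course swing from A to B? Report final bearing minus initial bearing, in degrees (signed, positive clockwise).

Initial bearing θ₁ = atan2(sin Δλ cos φ₂, cos φ₁ sin φ₂ − sin φ₁ cos φ₂ cos Δλ) = 210.21°
Final bearing θ₂ = (initial bearing from the destination back to the start) + 180° = 193.09°
Δθ = θ₂ − θ₁ = -17.1°

-17.1°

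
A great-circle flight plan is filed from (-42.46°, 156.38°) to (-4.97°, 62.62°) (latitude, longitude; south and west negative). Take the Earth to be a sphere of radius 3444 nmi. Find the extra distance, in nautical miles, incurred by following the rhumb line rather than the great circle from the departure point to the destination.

Great circle: cos σ = sin φ₁ sin φ₂ + cos φ₁ cos φ₂ cos Δλ,  σ = 1.5605 rad → d_gc = 5374.4 nmi
Rhumb line: Δψ = +0.7332, q = Δφ/Δψ = 0.8925, d_rh = R√(Δφ²+q²Δλ²) = 5511.6 nmi
Excess = 5511.6 − 5374.4 = 137.2 ≈ 137 nmi

137 nmi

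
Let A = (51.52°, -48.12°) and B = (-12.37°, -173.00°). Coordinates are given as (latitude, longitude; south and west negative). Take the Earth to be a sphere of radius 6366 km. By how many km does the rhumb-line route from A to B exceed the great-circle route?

652 km

Great circle: cos σ = sin φ₁ sin φ₂ + cos φ₁ cos φ₂ cos Δλ,  σ = 2.1121 rad → d_gc = 13445.8 km
Rhumb line: Δψ = -1.2702, q = Δφ/Δψ = 0.8779, d_rh = R√(Δφ²+q²Δλ²) = 14098.1 km
Excess = 14098.1 − 13445.8 = 652.3 ≈ 652 km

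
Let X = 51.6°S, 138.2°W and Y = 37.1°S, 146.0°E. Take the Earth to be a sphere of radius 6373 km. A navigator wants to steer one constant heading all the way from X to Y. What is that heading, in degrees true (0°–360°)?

285.1°

Δψ = ln[tan(π/4+φ₂/2)/tan(π/4+φ₁/2)] = +0.3567
Δλ = -1.3230 rad (taken the short way round)
course = atan2(Δλ, Δψ) = 285.09°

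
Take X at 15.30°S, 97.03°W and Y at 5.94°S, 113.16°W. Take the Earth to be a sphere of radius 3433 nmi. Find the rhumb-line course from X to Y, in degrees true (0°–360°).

300.6°

Meridional parts: M(φ₁)=-0.2703, M(φ₂)=-0.1039 → ΔM = +0.1664;  Δλ = -0.2815 rad
tan C = Δλ / ΔM = -1.6918 → C = 300.59°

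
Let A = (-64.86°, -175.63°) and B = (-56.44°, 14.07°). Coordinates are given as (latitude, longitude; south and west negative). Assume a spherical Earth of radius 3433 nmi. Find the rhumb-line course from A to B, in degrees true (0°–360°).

275.8°

Δψ = ln[tan(π/4+φ₂/2)/tan(π/4+φ₁/2)] = +0.3018
Δλ = -2.9723 rad (taken the short way round)
course = atan2(Δλ, Δψ) = 275.80°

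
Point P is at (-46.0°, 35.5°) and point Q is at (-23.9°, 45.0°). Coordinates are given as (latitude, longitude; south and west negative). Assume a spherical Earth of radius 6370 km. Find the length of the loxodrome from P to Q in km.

Δψ = ln[tan(π/4+φ₂/2)/tan(π/4+φ₁/2)] = +0.4765;  Δφ = +0.3857 rad,  Δλ = +0.1658 rad
q = Δφ/Δψ = 0.8095
d = R·√(Δφ² + q²Δλ²) = 6370·0.40840 = 2602 km

2602 km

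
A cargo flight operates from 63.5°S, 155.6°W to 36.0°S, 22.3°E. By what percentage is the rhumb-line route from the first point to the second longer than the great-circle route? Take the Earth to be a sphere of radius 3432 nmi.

Great circle: σ = 1.4047 rad → d_gc = Rσ = 4821.1 nmi
Rhumb: Δφ = +0.4800, Δλ = +3.1049, Δψ = +0.7719, q = Δφ/Δψ = 0.6218 → d_rh = R√(Δφ²+q²Δλ²) = 6827.6 nmi
Excess = (6827.6 − 4821.1) / 4821.1 = 2006.5 / 4821.1 = 41.62% ≈ 41.6%

41.6%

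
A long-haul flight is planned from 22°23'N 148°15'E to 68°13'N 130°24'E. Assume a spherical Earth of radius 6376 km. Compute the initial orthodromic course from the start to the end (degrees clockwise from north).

351.1°

N = sin Δλ·cos φ₂ = -0.1138;  D = cos φ₁ sin φ₂ − sin φ₁ cos φ₂ cos Δλ = +0.7241
initial course = atan2(N, D) = 351.07°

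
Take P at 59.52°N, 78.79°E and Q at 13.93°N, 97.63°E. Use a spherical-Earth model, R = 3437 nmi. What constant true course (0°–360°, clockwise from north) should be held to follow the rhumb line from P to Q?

162.7°

Meridional parts: M(φ₁)=+1.3003, M(φ₂)=+0.2456 → ΔM = -1.0548;  Δλ = +0.3288 rad
tan C = Δλ / ΔM = -0.3117 → C = 162.69°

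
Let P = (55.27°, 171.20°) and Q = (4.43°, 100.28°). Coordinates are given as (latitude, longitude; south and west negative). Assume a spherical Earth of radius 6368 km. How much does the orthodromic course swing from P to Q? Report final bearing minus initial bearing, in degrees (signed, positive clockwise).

At departure: θ₁ = atan2(sin Δλ cos φ₂, cos φ₁ sin φ₂ − sin φ₁ cos φ₂ cos Δλ) = 256.64°
At arrival: θ₂ = atan2(sin Δλ cos φ₁, −cos φ₂ sin φ₁ + sin φ₂ cos φ₁ cos Δλ) = 213.78°
Δθ = θ₂ − θ₁ = -42.9°

-42.9°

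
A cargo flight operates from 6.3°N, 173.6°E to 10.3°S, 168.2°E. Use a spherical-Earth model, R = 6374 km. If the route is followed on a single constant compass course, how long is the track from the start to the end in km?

Δψ = ln[tan(π/4+φ₂/2)/tan(π/4+φ₁/2)] = -0.2909;  Δφ = -0.2897 rad,  Δλ = -0.0942 rad
q = Δφ/Δψ = 0.9959
d = R·√(Δφ² + q²Δλ²) = 6374·0.30455 = 1941 km

1941 km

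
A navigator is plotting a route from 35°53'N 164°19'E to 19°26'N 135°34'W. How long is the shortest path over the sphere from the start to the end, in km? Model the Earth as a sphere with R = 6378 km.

cos σ = sin φ₁ sin φ₂ + cos φ₁ cos φ₂ cos Δλ
      = sin(35.88°)sin(19.43°) + cos(35.88°)cos(19.43°)cos(60.12°) = 0.5757
σ = 54.852° → d = Rσ = 6378·0.95735 = 6106 km

6106 km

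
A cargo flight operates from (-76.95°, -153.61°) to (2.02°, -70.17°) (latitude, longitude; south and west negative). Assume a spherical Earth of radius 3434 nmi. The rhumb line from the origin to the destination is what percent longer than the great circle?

4.6%

Great circle: σ = 1.5794 rad → d_gc = Rσ = 5423.5 nmi
Rhumb: Δφ = +1.3783, Δλ = +1.4563, Δψ = +2.2035, q = Δφ/Δψ = 0.6255 → d_rh = R√(Δφ²+q²Δλ²) = 5673.3 nmi
Excess = (5673.3 − 5423.5) / 5423.5 = 249.8 / 5423.5 = 4.61% ≈ 4.6%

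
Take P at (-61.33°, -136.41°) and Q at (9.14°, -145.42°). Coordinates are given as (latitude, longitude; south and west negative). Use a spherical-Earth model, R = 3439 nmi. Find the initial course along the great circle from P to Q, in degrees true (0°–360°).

θ = atan2( sin Δλ·cos φ₂ ,  cos φ₁ sin φ₂ − sin φ₁ cos φ₂ cos Δλ )
  = atan2(-0.1546, +0.9318) = 350.58°

350.6°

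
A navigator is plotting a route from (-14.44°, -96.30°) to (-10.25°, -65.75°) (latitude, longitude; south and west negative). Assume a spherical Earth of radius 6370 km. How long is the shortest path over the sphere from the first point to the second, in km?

Haversine: a = sin²(Δφ/2)+cos φ₁ cos φ₂ sin²(Δλ/2) = 0.06748;  σ = 2·atan2(√a,√(1−a))
σ = 30.112° → d = Rσ = 6370·0.52556 = 3348 km

3348 km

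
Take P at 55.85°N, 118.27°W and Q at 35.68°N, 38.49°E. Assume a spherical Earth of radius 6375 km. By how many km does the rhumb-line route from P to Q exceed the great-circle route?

2570 km

Great circle: cos σ = sin φ₁ sin φ₂ + cos φ₁ cos φ₂ cos Δλ,  σ = 1.5071 rad → d_gc = 9607.5 km
Rhumb line: Δψ = -0.5130, q = Δφ/Δψ = 0.6862, d_rh = R√(Δφ²+q²Δλ²) = 12177.8 km
Excess = 12177.8 − 9607.5 = 2570.3 ≈ 2570 km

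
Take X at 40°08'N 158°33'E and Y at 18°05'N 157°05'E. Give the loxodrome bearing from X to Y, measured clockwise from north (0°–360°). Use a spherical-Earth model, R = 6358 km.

183.3°

Δψ = ln[tan(π/4+φ₂/2)/tan(π/4+φ₁/2)] = -0.4450
Δλ = -0.0256 rad (taken the short way round)
course = atan2(Δλ, Δψ) = 183.29°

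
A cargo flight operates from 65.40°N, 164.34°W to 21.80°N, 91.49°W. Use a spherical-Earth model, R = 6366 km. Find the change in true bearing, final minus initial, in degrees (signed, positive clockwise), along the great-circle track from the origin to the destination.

Initial bearing θ₁ = atan2(sin Δλ cos φ₂, cos φ₁ sin φ₂ − sin φ₁ cos φ₂ cos Δλ) = 96.07°
Final bearing θ₂ = (initial bearing from the destination back to the start) + 180° = 153.52°
Δθ = θ₂ − θ₁ = +57.5°

+57.5°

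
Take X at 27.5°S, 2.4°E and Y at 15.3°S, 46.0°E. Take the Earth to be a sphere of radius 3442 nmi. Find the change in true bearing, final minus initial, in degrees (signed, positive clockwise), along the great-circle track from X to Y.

At departure: θ₁ = atan2(sin Δλ cos φ₂, cos φ₁ sin φ₂ − sin φ₁ cos φ₂ cos Δλ) = 82.42°
At arrival: θ₂ = atan2(sin Δλ cos φ₁, −cos φ₂ sin φ₁ + sin φ₂ cos φ₁ cos Δλ) = 65.72°
Δθ = θ₂ − θ₁ = -16.7°

-16.7°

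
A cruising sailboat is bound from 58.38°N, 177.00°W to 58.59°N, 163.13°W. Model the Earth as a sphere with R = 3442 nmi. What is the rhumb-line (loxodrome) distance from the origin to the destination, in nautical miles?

436 nmi

Δψ = ln[tan(π/4+φ₂/2)/tan(π/4+φ₁/2)] = +0.0070;  Δφ = +0.0037 rad,  Δλ = +0.2421 rad
q = Δφ/Δψ = 0.5227
d = R·√(Δφ² + q²Δλ²) = 3442·0.12659 = 436 nmi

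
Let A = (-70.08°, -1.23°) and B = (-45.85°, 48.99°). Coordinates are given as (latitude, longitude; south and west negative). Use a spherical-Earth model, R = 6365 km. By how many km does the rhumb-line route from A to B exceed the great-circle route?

Great circle: cos σ = sin φ₁ sin φ₂ + cos φ₁ cos φ₂ cos Δλ,  σ = 0.5981 rad → d_gc = 3806.6 km
Rhumb line: Δψ = +0.8370, q = Δφ/Δψ = 0.5053, d_rh = R√(Δφ²+q²Δλ²) = 3897.5 km
Excess = 3897.5 − 3806.6 = 90.9 ≈ 91 km

91 km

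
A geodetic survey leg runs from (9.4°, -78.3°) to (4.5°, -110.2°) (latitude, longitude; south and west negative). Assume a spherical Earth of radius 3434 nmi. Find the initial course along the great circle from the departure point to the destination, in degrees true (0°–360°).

θ = atan2( sin Δλ·cos φ₂ ,  cos φ₁ sin φ₂ − sin φ₁ cos φ₂ cos Δλ )
  = atan2(-0.5268, -0.0608) = 263.41°

263.4°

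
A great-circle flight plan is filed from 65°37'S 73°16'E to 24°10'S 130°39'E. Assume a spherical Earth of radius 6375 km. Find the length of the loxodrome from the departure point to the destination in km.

Δψ = ln[tan(π/4+φ₂/2)/tan(π/4+φ₁/2)] = +1.0973;  Δφ = +0.7234 rad,  Δλ = +1.0015 rad
q = Δφ/Δψ = 0.6593
d = R·√(Δφ² + q²Δλ²) = 6375·0.97945 = 6244 km

6244 km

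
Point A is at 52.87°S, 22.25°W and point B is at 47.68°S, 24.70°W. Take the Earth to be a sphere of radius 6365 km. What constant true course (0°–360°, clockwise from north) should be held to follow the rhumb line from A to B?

343.2°

Meridional parts: M(φ₁)=-1.0911, M(φ₂)=-0.9491 → ΔM = +0.1419;  Δλ = -0.0428 rad
tan C = Δλ / ΔM = -0.3013 → C = 343.23°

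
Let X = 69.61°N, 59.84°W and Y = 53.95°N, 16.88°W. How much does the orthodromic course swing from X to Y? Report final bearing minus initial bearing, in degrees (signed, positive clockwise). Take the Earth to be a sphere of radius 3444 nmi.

Initial bearing θ₁ = atan2(sin Δλ cos φ₂, cos φ₁ sin φ₂ − sin φ₁ cos φ₂ cos Δλ) = 106.92°
Final bearing θ₂ = (initial bearing from the destination back to the start) + 180° = 145.50°
Δθ = θ₂ − θ₁ = +38.6°

+38.6°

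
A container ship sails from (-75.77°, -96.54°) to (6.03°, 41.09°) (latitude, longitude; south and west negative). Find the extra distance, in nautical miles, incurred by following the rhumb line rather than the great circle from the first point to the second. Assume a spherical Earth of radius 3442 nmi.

908 nmi

Great circle: cos σ = sin φ₁ sin φ₂ + cos φ₁ cos φ₂ cos Δλ,  σ = 1.8571 rad → d_gc = 6392.2 nmi
Rhumb line: Δψ = +2.1863, q = Δφ/Δψ = 0.6530, d_rh = R√(Δφ²+q²Δλ²) = 7300.6 nmi
Excess = 7300.6 − 6392.2 = 908.4 ≈ 908 nmi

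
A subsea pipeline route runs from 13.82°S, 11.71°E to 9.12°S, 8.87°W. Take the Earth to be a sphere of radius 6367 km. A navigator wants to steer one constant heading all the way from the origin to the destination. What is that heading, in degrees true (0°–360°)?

Meridional parts: M(φ₁)=-0.2436, M(φ₂)=-0.1599 → ΔM = +0.0837;  Δλ = -0.3592 rad
tan C = Δλ / ΔM = -4.2900 → C = 283.12°

283.1°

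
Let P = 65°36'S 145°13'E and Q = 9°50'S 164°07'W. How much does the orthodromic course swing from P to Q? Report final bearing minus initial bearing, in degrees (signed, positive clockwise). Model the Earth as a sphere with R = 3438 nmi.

Initial bearing θ₁ = atan2(sin Δλ cos φ₂, cos φ₁ sin φ₂ − sin φ₁ cos φ₂ cos Δλ) = 56.83°
Final bearing θ₂ = (initial bearing from the destination back to the start) + 180° = 20.54°
Δθ = θ₂ − θ₁ = -36.3°

-36.3°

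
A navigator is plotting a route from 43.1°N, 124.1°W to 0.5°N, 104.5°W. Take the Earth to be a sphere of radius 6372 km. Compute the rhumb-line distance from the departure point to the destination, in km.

5127 km

Δψ = ln[tan(π/4+φ₂/2)/tan(π/4+φ₁/2)] = -0.8265;  Δφ = -0.7435 rad,  Δλ = +0.3421 rad
q = Δφ/Δψ = 0.8996
d = R·√(Δφ² + q²Δλ²) = 6372·0.80468 = 5127 km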